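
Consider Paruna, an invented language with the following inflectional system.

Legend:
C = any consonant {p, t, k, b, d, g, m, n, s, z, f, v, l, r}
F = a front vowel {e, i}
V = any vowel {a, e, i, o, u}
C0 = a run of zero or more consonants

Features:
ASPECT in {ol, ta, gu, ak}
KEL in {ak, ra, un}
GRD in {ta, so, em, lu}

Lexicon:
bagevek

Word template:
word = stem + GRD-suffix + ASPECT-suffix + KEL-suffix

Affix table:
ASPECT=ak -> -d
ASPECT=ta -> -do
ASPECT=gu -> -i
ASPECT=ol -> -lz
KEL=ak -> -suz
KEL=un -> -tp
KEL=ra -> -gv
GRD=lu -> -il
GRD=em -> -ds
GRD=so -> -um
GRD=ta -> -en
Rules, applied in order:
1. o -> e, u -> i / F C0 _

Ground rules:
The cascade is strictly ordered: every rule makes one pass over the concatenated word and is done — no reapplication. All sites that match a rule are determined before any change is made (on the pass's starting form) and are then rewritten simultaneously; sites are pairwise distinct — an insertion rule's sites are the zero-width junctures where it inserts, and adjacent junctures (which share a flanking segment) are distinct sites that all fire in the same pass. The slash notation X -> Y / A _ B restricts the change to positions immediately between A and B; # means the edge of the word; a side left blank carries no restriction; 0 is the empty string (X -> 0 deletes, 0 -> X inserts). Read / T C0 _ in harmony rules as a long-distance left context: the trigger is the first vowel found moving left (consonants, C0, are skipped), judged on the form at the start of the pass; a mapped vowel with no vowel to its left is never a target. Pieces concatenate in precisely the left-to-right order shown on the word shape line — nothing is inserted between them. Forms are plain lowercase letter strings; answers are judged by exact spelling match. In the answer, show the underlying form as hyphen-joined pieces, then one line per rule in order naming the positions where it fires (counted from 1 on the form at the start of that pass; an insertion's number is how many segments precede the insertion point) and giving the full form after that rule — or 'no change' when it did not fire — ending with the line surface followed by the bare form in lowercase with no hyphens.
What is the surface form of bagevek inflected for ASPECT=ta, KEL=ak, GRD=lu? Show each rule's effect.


underlying: bagevek-il-do-suz
1. o -> e, u -> i / F C0 _: fires at position(s) 11: bagevekildesuz
surface: bagevekildesuz


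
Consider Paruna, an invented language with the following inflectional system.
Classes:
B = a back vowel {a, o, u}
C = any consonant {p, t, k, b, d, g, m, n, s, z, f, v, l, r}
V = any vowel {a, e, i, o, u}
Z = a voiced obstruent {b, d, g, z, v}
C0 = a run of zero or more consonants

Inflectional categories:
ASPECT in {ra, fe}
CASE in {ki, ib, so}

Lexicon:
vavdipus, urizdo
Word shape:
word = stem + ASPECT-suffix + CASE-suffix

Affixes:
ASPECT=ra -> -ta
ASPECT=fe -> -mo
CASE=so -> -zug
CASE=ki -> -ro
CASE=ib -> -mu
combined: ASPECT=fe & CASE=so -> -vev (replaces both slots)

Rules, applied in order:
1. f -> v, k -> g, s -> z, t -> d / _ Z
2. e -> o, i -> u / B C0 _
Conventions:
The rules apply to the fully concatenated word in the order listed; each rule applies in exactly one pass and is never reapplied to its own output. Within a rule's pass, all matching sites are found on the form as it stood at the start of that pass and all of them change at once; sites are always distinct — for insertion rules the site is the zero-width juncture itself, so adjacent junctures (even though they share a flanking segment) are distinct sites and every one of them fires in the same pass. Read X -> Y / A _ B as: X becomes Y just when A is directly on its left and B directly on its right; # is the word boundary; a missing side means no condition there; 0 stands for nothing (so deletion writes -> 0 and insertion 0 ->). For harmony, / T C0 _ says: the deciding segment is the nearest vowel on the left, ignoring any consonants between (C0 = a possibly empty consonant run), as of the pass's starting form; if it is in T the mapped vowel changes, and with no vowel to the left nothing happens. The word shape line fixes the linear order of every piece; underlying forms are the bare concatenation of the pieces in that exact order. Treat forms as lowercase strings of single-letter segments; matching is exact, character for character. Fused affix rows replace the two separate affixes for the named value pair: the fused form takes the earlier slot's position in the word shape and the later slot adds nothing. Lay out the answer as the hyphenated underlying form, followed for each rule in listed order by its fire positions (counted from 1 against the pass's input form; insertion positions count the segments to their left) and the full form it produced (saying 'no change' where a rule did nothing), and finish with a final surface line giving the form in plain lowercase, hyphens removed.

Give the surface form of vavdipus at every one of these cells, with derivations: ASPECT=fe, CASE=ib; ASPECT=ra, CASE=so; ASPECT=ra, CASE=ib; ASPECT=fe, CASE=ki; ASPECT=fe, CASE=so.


cell ASPECT=fe, CASE=ib:
underlying: vavdipus-mo-mu
1. f -> v, k -> g, s -> z, t -> d / _ Z: no change
2. e -> o, i -> u / B C0 _: fires at position(s) 5: vavdupusmomu
surface: vavdupusmomu

cell ASPECT=ra, CASE=so:
underlying: vavdipus-ta-zug
1. f -> v, k -> g, s -> z, t -> d / _ Z: no change
2. e -> o, i -> u / B C0 _: fires at position(s) 5: vavdupustazug
surface: vavdupustazug

cell ASPECT=ra, CASE=ib:
underlying: vavdipus-ta-mu
1. f -> v, k -> g, s -> z, t -> d / _ Z: no change
2. e -> o, i -> u / B C0 _: fires at position(s) 5: vavdupustamu
surface: vavdupustamu

cell ASPECT=fe, CASE=ki:
underlying: vavdipus-mo-ro
1. f -> v, k -> g, s -> z, t -> d / _ Z: no change
2. e -> o, i -> u / B C0 _: fires at position(s) 5: vavdupusmoro
surface: vavdupusmoro

cell ASPECT=fe, CASE=so:
underlying: vavdipus-vev
1. f -> v, k -> g, s -> z, t -> d / _ Z: fires at position(s) 8: vavdipuzvev
2. e -> o, i -> u / B C0 _: fires at position(s) 5, 10: vavdupuzvov
surface: vavdupuzvov


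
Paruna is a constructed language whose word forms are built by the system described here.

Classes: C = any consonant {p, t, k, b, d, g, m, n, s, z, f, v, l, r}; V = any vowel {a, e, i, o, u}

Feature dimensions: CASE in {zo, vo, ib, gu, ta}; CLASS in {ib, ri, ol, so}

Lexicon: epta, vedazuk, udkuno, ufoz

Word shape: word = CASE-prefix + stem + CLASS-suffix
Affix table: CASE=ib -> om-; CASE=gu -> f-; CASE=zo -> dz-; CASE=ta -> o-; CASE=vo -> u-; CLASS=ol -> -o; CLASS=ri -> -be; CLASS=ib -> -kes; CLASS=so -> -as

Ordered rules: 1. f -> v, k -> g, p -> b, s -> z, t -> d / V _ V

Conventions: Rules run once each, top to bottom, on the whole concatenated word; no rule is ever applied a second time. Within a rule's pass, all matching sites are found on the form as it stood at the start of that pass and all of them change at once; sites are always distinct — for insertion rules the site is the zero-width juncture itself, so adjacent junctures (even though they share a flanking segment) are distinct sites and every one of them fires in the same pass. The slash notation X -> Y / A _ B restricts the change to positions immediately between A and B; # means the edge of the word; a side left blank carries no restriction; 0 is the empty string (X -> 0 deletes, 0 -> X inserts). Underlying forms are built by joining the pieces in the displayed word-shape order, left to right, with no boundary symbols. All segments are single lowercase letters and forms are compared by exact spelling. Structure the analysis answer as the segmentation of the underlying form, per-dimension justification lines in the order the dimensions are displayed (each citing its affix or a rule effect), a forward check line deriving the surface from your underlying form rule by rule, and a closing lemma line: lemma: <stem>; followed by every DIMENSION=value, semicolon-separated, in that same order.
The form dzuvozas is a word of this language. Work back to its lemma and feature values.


underlying: dz-ufoz-as
CASE=zo - signalled by the affix dz-
CLASS=so - signalled by the affix -as
check: dzufozas -> dzuvozas
lemma: ufoz; CASE=zo; CLASS=so


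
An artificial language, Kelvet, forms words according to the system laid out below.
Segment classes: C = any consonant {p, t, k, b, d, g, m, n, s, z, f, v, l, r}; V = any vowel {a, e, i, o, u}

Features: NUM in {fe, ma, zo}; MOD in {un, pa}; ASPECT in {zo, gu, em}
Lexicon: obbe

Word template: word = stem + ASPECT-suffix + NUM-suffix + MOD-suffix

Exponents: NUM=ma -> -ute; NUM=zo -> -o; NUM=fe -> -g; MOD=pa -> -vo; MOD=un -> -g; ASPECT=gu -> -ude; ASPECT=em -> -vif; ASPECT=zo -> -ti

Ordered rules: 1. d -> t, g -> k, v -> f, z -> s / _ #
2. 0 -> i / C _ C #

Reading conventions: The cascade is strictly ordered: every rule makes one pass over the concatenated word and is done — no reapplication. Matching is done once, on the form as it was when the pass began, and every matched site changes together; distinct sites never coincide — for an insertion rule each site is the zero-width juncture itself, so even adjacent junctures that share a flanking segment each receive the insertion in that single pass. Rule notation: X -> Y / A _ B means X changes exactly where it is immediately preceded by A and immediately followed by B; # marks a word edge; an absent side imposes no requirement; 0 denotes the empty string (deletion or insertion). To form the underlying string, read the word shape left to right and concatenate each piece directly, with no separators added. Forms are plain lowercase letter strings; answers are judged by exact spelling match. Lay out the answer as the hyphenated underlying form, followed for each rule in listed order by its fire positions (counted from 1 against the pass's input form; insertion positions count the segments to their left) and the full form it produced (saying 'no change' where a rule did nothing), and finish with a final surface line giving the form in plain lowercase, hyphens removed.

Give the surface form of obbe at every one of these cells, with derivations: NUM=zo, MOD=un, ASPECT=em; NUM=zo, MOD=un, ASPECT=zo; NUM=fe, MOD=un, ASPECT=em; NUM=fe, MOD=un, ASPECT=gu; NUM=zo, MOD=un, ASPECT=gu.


cell NUM=zo, MOD=un, ASPECT=em:
underlying: obbe-vif-o-g
1. d -> t, g -> k, v -> f, z -> s / _ #: fires at position(s) 9: obbevifok
2. 0 -> i / C _ C #: no change
surface: obbevifok

cell NUM=zo, MOD=un, ASPECT=zo:
underlying: obbe-ti-o-g
1. d -> t, g -> k, v -> f, z -> s / _ #: fires at position(s) 8: obbetiok
2. 0 -> i / C _ C #: no change
surface: obbetiok

cell NUM=fe, MOD=un, ASPECT=em:
underlying: obbe-vif-g-g
1. d -> t, g -> k, v -> f, z -> s / _ #: fires at position(s) 9: obbevifgk
2. 0 -> i / C _ C #: inserts after position(s) 8: obbevifgik
surface: obbevifgik

cell NUM=fe, MOD=un, ASPECT=gu:
underlying: obbe-ude-g-g
1. d -> t, g -> k, v -> f, z -> s / _ #: fires at position(s) 9: obbeudegk
2. 0 -> i / C _ C #: inserts after position(s) 8: obbeudegik
surface: obbeudegik

cell NUM=zo, MOD=un, ASPECT=gu:
underlying: obbe-ude-o-g
1. d -> t, g -> k, v -> f, z -> s / _ #: fires at position(s) 9: obbeudeok
2. 0 -> i / C _ C #: no change
surface: obbeudeok


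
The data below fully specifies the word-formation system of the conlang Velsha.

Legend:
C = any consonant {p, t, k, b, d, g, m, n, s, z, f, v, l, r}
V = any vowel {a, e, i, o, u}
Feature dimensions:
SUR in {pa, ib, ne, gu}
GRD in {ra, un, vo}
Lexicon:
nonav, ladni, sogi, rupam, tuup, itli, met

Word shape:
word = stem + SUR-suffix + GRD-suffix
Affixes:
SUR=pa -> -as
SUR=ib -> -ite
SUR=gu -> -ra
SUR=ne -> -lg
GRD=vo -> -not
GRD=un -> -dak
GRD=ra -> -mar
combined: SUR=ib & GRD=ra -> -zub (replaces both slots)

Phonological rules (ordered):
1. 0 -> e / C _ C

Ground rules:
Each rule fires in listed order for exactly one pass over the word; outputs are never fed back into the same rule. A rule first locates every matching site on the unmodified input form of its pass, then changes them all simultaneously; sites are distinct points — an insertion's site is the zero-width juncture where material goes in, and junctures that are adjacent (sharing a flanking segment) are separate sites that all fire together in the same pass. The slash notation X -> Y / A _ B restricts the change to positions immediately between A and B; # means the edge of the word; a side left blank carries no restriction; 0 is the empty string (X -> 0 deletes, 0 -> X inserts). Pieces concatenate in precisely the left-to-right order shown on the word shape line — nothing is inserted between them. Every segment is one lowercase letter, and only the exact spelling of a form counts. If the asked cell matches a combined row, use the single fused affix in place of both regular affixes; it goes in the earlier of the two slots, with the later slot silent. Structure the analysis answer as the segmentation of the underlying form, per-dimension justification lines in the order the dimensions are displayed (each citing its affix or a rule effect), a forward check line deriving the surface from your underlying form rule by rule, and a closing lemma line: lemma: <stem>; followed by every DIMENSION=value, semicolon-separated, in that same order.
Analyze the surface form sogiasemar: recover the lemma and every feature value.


underlying: sogi-as-mar
SUR=pa - signalled by the affix -as
GRD=ra - signalled by the affix -mar
check: sogiasmar -> sogiasemar
lemma: sogi; SUR=pa; GRD=ra


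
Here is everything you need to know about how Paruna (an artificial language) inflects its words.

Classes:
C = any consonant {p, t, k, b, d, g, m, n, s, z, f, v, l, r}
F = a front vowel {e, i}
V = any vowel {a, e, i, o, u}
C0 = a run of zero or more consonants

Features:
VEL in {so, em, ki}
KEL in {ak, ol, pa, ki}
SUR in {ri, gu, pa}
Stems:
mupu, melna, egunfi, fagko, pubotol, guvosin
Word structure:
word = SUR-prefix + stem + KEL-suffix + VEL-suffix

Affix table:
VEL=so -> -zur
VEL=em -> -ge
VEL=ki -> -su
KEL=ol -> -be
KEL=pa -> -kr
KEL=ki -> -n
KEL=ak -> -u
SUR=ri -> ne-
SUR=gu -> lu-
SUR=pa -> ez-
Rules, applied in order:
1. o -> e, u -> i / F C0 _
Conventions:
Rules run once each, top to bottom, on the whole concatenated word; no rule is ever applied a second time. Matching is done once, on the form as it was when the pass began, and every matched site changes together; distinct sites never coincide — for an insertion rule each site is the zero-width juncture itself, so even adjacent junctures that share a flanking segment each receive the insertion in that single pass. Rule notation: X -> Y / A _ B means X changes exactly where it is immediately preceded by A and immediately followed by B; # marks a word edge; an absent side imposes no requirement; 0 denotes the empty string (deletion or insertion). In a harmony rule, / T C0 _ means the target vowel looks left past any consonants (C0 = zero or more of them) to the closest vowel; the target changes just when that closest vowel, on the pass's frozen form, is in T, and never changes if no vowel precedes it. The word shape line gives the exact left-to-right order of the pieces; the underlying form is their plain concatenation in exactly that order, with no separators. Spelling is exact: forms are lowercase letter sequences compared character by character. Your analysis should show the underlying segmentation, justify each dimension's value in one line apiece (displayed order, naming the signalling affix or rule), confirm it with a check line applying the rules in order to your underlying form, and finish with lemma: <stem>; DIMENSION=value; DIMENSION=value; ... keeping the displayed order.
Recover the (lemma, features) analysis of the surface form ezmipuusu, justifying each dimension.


underlying: ez-mupu-u-su
VEL=ki - signalled by the affix -su
KEL=ak - signalled by the affix -u
SUR=pa - signalled by the affix ez-
check: ezmupuusu -> ezmipuusu
lemma: mupu; VEL=ki; KEL=ak; SUR=pa


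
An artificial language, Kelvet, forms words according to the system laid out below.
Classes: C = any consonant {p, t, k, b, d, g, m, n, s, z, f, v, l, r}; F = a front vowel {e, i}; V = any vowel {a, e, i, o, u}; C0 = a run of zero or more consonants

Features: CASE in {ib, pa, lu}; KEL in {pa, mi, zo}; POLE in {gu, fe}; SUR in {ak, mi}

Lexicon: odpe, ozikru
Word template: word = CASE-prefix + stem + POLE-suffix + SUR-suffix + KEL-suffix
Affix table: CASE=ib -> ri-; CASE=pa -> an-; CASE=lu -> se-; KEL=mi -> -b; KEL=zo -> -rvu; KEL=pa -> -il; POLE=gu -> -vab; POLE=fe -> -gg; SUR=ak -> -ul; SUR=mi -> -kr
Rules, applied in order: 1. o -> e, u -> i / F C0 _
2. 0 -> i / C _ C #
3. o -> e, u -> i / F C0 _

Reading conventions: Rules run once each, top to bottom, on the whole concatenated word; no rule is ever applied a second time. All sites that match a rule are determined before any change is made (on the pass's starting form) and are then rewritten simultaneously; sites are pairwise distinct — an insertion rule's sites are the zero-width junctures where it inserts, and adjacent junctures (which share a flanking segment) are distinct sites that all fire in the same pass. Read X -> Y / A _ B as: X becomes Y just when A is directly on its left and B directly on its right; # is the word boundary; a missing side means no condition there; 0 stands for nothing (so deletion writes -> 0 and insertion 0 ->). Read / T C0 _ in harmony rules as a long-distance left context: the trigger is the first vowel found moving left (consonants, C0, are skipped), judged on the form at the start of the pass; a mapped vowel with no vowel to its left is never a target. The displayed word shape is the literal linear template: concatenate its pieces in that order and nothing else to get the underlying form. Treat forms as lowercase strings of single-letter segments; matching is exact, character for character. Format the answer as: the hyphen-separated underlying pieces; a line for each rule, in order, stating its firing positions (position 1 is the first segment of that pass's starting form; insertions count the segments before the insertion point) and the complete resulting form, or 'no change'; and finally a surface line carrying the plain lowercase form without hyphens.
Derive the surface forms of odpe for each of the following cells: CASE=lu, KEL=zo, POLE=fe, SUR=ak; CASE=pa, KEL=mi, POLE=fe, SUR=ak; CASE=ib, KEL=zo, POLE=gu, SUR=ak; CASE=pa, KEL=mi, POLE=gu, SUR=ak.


cell CASE=lu, KEL=zo, POLE=fe, SUR=ak:
underlying: se-odpe-gg-ul-rvu
1. o -> e, u -> i / F C0 _: fires at position(s) 3, 9: seedpeggilrvu
2. 0 -> i / C _ C #: no change
3. o -> e, u -> i / F C0 _: fires at position(s) 13: seedpeggilrvi
surface: seedpeggilrvi

cell CASE=pa, KEL=mi, POLE=fe, SUR=ak:
underlying: an-odpe-gg-ul-b
1. o -> e, u -> i / F C0 _: fires at position(s) 9: anodpeggilb
2. 0 -> i / C _ C #: inserts after position(s) 10: anodpeggilib
3. o -> e, u -> i / F C0 _: no change
surface: anodpeggilib

cell CASE=ib, KEL=zo, POLE=gu, SUR=ak:
underlying: ri-odpe-vab-ul-rvu
1. o -> e, u -> i / F C0 _: fires at position(s) 3: riedpevabulrvu
2. 0 -> i / C _ C #: no change
3. o -> e, u -> i / F C0 _: no change
surface: riedpevabulrvu

cell CASE=pa, KEL=mi, POLE=gu, SUR=ak:
underlying: an-odpe-vab-ul-b
1. o -> e, u -> i / F C0 _: no change
2. 0 -> i / C _ C #: inserts after position(s) 11: anodpevabulib
3. o -> e, u -> i / F C0 _: no change
surface: anodpevabulib


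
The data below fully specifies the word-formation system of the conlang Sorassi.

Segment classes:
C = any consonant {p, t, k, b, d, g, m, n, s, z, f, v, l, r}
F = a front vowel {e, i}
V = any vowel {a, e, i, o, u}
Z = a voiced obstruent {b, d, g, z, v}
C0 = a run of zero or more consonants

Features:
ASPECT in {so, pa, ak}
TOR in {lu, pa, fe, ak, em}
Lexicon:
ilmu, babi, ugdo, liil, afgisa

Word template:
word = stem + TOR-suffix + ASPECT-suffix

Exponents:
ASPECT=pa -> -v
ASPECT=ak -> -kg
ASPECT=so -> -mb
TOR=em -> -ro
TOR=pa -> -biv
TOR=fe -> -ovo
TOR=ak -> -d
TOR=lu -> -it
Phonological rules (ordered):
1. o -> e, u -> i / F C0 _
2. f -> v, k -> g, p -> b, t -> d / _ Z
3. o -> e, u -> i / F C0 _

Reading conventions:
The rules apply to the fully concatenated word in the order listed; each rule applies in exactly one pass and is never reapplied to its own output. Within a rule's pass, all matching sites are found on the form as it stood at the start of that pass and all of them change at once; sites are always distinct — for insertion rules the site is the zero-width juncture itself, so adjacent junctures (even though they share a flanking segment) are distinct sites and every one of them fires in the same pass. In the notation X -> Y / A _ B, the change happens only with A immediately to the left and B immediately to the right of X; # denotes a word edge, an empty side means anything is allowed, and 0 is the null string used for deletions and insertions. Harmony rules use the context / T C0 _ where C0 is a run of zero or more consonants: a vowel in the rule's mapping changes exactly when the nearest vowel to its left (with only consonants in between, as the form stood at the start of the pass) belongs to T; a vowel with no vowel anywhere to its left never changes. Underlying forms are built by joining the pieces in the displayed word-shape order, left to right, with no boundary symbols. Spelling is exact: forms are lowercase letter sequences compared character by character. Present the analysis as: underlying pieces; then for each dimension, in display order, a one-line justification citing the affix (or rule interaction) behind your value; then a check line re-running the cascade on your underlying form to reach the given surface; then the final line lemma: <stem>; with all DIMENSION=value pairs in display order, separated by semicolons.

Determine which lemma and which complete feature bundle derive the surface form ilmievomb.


underlying: ilmu-ovo-mb
ASPECT=so - signalled by the affix -mb
TOR=fe - signalled by the affix -ovo
check: ilmuovomb -> ilmiovomb -> ilmiovomb -> ilmievomb
lemma: ilmu; ASPECT=so; TOR=fe


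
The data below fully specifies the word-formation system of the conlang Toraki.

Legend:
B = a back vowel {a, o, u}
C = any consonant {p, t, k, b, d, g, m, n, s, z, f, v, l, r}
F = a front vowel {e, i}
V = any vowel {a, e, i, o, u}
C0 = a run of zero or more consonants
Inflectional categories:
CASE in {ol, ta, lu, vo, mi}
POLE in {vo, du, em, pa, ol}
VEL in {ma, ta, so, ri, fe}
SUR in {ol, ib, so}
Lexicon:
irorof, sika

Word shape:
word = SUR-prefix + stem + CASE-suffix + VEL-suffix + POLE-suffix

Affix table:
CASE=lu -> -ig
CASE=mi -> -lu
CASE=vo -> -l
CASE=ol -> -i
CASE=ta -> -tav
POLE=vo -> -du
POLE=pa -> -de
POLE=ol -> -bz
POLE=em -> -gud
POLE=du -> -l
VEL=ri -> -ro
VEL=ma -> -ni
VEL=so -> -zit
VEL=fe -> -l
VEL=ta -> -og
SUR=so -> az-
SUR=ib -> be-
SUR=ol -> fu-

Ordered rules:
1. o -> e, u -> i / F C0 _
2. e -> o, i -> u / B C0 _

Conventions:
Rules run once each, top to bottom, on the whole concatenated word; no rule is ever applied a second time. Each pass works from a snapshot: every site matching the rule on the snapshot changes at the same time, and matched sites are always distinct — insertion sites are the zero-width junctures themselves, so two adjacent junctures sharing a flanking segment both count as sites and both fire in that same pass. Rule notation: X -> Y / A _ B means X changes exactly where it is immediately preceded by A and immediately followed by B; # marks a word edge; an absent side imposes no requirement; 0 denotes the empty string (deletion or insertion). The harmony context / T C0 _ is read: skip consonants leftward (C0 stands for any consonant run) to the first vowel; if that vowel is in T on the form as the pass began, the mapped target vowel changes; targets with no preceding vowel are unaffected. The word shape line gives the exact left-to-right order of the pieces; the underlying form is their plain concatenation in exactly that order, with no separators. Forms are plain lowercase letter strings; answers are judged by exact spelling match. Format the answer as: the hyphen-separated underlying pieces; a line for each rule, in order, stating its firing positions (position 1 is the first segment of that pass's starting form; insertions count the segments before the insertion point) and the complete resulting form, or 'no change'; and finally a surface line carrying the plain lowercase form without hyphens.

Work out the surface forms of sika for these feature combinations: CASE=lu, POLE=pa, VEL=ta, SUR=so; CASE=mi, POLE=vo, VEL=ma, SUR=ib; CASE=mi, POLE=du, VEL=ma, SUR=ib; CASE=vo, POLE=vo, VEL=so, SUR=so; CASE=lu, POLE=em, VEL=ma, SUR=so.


cell CASE=lu, POLE=pa, VEL=ta, SUR=so:
underlying: az-sika-ig-og-de
1. o -> e, u -> i / F C0 _: fires at position(s) 9: azsikaigegde
2. e -> o, i -> u / B C0 _: fires at position(s) 4, 7: azsukaugegde
surface: azsukaugegde

cell CASE=mi, POLE=vo, VEL=ma, SUR=ib:
underlying: be-sika-lu-ni-du
1. o -> e, u -> i / F C0 _: fires at position(s) 12: besikalunidi
2. e -> o, i -> u / B C0 _: fires at position(s) 10: besikalunudi
surface: besikalunudi

cell CASE=mi, POLE=du, VEL=ma, SUR=ib:
underlying: be-sika-lu-ni-l
1. o -> e, u -> i / F C0 _: no change
2. e -> o, i -> u / B C0 _: fires at position(s) 10: besikalunul
surface: besikalunul

cell CASE=vo, POLE=vo, VEL=so, SUR=so:
underlying: az-sika-l-zit-du
1. o -> e, u -> i / F C0 _: fires at position(s) 12: azsikalzitdi
2. e -> o, i -> u / B C0 _: fires at position(s) 4, 9: azsukalzutdi
surface: azsukalzutdi

cell CASE=lu, POLE=em, VEL=ma, SUR=so:
underlying: az-sika-ig-ni-gud
1. o -> e, u -> i / F C0 _: fires at position(s) 12: azsikaignigid
2. e -> o, i -> u / B C0 _: fires at position(s) 4, 7: azsukaugnigid
surface: azsukaugnigid


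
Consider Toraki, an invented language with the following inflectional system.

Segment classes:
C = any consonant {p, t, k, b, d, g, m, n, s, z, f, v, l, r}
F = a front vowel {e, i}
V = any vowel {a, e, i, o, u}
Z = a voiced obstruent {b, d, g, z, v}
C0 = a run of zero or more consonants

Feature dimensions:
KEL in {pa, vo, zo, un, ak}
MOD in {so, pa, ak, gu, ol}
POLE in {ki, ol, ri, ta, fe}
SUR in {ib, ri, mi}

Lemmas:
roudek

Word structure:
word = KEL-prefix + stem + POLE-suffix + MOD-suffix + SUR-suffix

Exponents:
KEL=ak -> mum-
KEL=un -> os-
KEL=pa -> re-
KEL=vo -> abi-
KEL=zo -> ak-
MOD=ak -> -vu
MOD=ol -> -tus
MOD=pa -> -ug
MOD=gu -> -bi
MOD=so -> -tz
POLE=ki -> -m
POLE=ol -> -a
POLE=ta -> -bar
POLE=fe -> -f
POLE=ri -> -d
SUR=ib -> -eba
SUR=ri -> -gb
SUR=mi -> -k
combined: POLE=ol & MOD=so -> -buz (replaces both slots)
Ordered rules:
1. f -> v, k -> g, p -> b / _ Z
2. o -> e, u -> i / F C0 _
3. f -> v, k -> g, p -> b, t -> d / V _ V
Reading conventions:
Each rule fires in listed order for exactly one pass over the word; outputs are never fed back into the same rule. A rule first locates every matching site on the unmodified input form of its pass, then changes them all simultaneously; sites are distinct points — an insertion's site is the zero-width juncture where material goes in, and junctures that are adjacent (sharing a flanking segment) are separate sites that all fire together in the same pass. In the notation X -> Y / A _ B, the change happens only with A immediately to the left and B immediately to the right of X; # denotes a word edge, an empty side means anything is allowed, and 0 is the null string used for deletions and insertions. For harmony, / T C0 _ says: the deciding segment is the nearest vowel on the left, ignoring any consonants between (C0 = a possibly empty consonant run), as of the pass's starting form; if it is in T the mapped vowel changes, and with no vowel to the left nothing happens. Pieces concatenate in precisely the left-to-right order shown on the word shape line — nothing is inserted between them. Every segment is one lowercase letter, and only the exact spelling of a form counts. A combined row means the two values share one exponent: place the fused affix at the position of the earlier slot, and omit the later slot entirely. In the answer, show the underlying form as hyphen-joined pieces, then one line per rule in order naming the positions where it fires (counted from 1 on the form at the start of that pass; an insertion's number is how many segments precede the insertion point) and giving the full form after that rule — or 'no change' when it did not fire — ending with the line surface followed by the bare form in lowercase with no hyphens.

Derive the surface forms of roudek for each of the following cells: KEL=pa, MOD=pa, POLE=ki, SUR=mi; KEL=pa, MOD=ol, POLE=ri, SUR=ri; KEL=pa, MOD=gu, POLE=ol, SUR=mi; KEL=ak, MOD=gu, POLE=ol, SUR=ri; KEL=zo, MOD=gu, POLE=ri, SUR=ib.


cell KEL=pa, MOD=pa, POLE=ki, SUR=mi:
underlying: re-roudek-m-ug-k
1. f -> v, k -> g, p -> b / _ Z: no change
2. o -> e, u -> i / F C0 _: fires at position(s) 4, 10: rereudekmigk
3. f -> v, k -> g, p -> b, t -> d / V _ V: no change
surface: rereudekmigk

cell KEL=pa, MOD=ol, POLE=ri, SUR=ri:
underlying: re-roudek-d-tus-gb
1. f -> v, k -> g, p -> b / _ Z: fires at position(s) 8: reroudegdtusgb
2. o -> e, u -> i / F C0 _: fires at position(s) 4, 11: rereudegdtisgb
3. f -> v, k -> g, p -> b, t -> d / V _ V: no change
surface: rereudegdtisgb

cell KEL=pa, MOD=gu, POLE=ol, SUR=mi:
underlying: re-roudek-a-bi-k
1. f -> v, k -> g, p -> b / _ Z: no change
2. o -> e, u -> i / F C0 _: fires at position(s) 4: rereudekabik
3. f -> v, k -> g, p -> b, t -> d / V _ V: fires at position(s) 8: rereudegabik
surface: rereudegabik

cell KEL=ak, MOD=gu, POLE=ol, SUR=ri:
underlying: mum-roudek-a-bi-gb
1. f -> v, k -> g, p -> b / _ Z: no change
2. o -> e, u -> i / F C0 _: no change
3. f -> v, k -> g, p -> b, t -> d / V _ V: fires at position(s) 9: mumroudegabigb
surface: mumroudegabigb

cell KEL=zo, MOD=gu, POLE=ri, SUR=ib:
underlying: ak-roudek-d-bi-eba
1. f -> v, k -> g, p -> b / _ Z: fires at position(s) 8: akroudegdbieba
2. o -> e, u -> i / F C0 _: no change
3. f -> v, k -> g, p -> b, t -> d / V _ V: no change
surface: akroudegdbieba


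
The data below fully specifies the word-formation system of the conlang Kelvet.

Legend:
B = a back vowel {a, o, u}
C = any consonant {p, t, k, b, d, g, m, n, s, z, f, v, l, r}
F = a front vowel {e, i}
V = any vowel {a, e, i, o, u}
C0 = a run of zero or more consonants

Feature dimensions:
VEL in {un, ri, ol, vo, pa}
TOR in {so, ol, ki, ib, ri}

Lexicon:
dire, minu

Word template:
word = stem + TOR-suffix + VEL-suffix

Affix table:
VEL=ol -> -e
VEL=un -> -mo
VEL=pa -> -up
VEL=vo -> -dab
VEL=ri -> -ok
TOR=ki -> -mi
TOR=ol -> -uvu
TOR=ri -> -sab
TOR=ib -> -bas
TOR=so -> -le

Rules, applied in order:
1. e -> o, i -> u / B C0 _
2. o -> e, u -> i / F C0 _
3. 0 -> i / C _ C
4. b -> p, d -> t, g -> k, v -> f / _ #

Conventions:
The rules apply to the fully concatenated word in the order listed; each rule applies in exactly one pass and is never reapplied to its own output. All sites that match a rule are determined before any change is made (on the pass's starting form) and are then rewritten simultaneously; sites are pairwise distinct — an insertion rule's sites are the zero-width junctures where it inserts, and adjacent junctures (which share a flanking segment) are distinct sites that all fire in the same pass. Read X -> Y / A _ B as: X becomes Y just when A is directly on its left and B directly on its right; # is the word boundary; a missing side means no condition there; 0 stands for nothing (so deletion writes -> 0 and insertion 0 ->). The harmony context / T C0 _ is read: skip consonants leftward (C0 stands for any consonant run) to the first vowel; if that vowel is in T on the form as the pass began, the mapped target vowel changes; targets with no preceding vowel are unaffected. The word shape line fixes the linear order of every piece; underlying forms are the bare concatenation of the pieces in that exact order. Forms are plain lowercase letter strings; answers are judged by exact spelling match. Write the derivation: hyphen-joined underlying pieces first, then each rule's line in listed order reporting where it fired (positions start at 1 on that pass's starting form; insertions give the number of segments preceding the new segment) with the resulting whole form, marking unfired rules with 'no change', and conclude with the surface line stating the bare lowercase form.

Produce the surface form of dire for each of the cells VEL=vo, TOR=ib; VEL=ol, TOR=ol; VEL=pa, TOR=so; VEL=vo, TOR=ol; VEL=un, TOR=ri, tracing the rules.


cell VEL=vo, TOR=ib:
underlying: dire-bas-dab
1. e -> o, i -> u / B C0 _: no change
2. o -> e, u -> i / F C0 _: no change
3. 0 -> i / C _ C: inserts after position(s) 7: direbasidab
4. b -> p, d -> t, g -> k, v -> f / _ #: fires at position(s) 11: direbasidap
surface: direbasidap

cell VEL=ol, TOR=ol:
underlying: dire-uvu-e
1. e -> o, i -> u / B C0 _: fires at position(s) 8: direuvuo
2. o -> e, u -> i / F C0 _: fires at position(s) 5: direivuo
3. 0 -> i / C _ C: no change
4. b -> p, d -> t, g -> k, v -> f / _ #: no change
surface: direivuo

cell VEL=pa, TOR=so:
underlying: dire-le-up
1. e -> o, i -> u / B C0 _: no change
2. o -> e, u -> i / F C0 _: fires at position(s) 7: direleip
3. 0 -> i / C _ C: no change
4. b -> p, d -> t, g -> k, v -> f / _ #: no change
surface: direleip

cell VEL=vo, TOR=ol:
underlying: dire-uvu-dab
1. e -> o, i -> u / B C0 _: no change
2. o -> e, u -> i / F C0 _: fires at position(s) 5: direivudab
3. 0 -> i / C _ C: no change
4. b -> p, d -> t, g -> k, v -> f / _ #: fires at position(s) 10: direivudap
surface: direivudap

cell VEL=un, TOR=ri:
underlying: dire-sab-mo
1. e -> o, i -> u / B C0 _: no change
2. o -> e, u -> i / F C0 _: no change
3. 0 -> i / C _ C: inserts after position(s) 7: diresabimo
4. b -> p, d -> t, g -> k, v -> f / _ #: no change
surface: diresabimo


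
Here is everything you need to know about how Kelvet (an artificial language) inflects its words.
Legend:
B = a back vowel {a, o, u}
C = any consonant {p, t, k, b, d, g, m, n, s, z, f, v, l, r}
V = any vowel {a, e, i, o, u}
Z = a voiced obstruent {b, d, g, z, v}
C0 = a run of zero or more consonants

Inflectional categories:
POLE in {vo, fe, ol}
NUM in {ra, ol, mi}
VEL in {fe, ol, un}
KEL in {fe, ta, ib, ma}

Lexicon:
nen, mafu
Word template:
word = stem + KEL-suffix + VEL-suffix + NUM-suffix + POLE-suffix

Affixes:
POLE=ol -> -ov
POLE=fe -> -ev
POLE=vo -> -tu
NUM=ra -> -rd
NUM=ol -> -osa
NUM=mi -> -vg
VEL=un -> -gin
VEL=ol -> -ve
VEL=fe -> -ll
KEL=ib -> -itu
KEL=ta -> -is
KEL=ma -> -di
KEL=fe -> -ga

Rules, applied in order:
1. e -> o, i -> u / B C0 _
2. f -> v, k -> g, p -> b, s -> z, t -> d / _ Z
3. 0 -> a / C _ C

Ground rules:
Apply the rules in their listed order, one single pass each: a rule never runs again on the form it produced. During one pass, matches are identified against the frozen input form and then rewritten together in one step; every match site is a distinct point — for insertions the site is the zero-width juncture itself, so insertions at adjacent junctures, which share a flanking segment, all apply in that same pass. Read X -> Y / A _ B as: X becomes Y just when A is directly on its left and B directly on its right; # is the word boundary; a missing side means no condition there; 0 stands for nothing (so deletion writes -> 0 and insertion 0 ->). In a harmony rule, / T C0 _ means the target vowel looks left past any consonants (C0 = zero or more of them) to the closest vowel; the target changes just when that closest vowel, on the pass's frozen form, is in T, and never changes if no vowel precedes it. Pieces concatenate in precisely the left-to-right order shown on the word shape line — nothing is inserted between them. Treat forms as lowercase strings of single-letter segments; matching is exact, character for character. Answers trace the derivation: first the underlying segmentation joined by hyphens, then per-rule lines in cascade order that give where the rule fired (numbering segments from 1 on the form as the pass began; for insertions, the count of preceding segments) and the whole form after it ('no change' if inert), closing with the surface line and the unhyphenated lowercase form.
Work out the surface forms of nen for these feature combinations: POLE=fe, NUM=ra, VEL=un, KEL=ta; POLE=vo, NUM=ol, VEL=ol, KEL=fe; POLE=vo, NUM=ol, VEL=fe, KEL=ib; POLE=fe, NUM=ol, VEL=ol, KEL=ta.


cell POLE=fe, NUM=ra, VEL=un, KEL=ta:
underlying: nen-is-gin-rd-ev
1. e -> o, i -> u / B C0 _: no change
2. f -> v, k -> g, p -> b, s -> z, t -> d / _ Z: fires at position(s) 5: nenizginrdev
3. 0 -> a / C _ C: inserts after position(s) 5, 8, 9: nenizaginaradev
surface: nenizaginaradev

cell POLE=vo, NUM=ol, VEL=ol, KEL=fe:
underlying: nen-ga-ve-osa-tu
1. e -> o, i -> u / B C0 _: fires at position(s) 7: nengavoosatu
2. f -> v, k -> g, p -> b, s -> z, t -> d / _ Z: no change
3. 0 -> a / C _ C: inserts after position(s) 3: nenagavoosatu
surface: nenagavoosatu

cell POLE=vo, NUM=ol, VEL=fe, KEL=ib:
underlying: nen-itu-ll-osa-tu
1. e -> o, i -> u / B C0 _: no change
2. f -> v, k -> g, p -> b, s -> z, t -> d / _ Z: no change
3. 0 -> a / C _ C: inserts after position(s) 7: nenitulalosatu
surface: nenitulalosatu

cell POLE=fe, NUM=ol, VEL=ol, KEL=ta:
underlying: nen-is-ve-osa-ev
1. e -> o, i -> u / B C0 _: fires at position(s) 11: nenisveosaov
2. f -> v, k -> g, p -> b, s -> z, t -> d / _ Z: fires at position(s) 5: nenizveosaov
3. 0 -> a / C _ C: inserts after position(s) 5: nenizaveosaov
surface: nenizaveosaov


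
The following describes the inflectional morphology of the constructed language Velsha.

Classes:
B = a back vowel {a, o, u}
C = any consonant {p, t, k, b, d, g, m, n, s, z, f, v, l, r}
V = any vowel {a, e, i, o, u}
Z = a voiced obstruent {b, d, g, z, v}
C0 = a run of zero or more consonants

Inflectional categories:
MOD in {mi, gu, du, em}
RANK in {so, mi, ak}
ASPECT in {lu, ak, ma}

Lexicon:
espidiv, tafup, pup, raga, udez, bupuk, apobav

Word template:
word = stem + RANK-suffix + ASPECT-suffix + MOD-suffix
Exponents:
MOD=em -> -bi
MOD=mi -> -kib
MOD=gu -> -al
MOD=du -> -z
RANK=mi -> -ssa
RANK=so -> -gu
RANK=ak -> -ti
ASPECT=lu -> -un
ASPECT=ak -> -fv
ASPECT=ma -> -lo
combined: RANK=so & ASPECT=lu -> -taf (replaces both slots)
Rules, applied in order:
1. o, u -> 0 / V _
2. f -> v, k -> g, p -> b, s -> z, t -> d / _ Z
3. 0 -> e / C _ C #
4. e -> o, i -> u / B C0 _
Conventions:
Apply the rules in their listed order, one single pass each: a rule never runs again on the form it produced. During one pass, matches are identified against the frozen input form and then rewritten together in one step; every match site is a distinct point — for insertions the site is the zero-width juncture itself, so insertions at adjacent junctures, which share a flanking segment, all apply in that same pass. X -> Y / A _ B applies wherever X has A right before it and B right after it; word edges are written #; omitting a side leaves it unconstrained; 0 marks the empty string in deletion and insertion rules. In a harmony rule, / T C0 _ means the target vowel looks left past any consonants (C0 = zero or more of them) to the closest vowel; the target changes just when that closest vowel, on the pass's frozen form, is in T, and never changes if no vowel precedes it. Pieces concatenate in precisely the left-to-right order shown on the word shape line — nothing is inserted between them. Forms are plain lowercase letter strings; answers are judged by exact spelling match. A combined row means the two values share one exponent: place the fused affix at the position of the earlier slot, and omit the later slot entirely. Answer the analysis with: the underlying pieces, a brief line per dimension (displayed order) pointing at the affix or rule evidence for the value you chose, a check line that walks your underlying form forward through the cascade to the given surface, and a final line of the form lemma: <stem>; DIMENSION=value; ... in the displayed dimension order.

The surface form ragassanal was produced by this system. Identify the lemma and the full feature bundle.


underlying: raga-ssa-un-al
MOD=gu - signalled by the affix -al
RANK=mi - signalled by the affix -ssa
ASPECT=lu - signalled by the affix -un
check: ragassaunal -> ragassanal -> ragassanal -> ragassanal -> ragassanal
lemma: raga; MOD=gu; RANK=mi; ASPECT=lu


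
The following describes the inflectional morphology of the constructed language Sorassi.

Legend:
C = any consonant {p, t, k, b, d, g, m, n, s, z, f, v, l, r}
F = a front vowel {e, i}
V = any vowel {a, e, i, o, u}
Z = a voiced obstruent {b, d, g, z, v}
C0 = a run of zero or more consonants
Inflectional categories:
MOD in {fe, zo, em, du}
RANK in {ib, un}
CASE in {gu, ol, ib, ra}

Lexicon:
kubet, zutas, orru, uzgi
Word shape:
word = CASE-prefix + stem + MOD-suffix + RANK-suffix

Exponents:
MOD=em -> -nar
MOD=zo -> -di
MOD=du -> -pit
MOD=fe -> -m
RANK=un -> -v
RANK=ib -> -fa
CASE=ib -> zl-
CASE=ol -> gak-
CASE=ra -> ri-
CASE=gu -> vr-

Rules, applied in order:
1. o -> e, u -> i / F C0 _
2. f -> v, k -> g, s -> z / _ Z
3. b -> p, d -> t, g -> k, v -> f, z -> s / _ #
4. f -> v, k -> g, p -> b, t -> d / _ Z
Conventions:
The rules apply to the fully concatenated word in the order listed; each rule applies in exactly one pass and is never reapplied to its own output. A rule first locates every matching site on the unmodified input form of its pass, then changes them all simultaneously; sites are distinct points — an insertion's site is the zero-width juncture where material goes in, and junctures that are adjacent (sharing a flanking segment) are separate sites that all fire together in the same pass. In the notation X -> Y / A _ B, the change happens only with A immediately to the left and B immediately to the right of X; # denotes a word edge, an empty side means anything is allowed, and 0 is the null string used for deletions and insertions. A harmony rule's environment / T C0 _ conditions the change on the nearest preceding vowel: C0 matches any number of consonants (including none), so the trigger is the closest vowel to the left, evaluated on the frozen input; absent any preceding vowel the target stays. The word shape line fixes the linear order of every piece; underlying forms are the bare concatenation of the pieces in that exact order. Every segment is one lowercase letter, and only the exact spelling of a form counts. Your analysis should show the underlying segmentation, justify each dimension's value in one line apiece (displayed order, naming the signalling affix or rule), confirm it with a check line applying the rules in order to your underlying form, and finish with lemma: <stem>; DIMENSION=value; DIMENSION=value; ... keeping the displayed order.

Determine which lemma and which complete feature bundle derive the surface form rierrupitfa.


underlying: ri-orru-pit-fa
MOD=du - signalled by the affix -pit
RANK=ib - signalled by the affix -fa
CASE=ra - signalled by the affix ri-
check: riorrupitfa -> rierrupitfa -> rierrupitfa -> rierrupitfa -> rierrupitfa
lemma: orru; MOD=du; RANK=ib; CASE=ra
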